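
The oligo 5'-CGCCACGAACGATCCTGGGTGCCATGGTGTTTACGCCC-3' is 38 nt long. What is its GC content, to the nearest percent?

Scanning the sequence gives C=13, G=11, T=8, A=6.
G+C = 11 + 13 = 24 out of 38 bases
%GC = 24/38 × 100 = 63.16% ≈ 63%

63%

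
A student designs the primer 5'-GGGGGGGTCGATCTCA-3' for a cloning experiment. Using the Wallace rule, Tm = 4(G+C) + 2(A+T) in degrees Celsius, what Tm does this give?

54°C

G=8, T=3, C=3, A=2
So N_AT = 5 and N_GC = 11.
Tm = 2×5 + 4×11 = 54°C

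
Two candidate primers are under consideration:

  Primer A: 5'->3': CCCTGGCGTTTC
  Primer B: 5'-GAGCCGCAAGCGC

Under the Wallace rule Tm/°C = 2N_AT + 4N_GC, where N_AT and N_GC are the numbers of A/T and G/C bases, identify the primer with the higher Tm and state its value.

Primer B, 46°C

Primer A: A+T=4, G+C=8 → Tm = 2(4)+4(8) = 40°C
Primer B: A+T=3, G+C=10 → Tm = 2(3)+4(10) = 46°C
40°C vs 46°C → primer B is higher.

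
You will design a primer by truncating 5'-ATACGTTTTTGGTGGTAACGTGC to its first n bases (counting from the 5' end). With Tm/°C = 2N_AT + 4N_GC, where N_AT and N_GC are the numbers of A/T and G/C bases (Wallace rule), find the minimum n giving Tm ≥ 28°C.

First 10 bases: ATACGTTTTT → Tm = 24°C (< 28°C)
First 11 bases: ATACGTTTTTG → Tm = 28°C (≥ 28°C)
Since every base adds ≥2°C, Tm only increases with n, so the threshold is first crossed at n = 11.

n = 11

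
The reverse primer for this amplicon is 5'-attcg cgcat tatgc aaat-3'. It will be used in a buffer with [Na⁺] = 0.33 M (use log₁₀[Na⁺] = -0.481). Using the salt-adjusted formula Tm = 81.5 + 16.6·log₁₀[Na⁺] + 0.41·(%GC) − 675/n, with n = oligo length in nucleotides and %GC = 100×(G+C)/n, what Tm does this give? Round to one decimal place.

53.1°C

Length n = 19. Base counts: C=4, T=6, A=6, G=3
G+C = 7, so %GC = 7/19 × 100 = 36.842%
Salt term: 16.6 × (-0.481) = -7.985
GC term: 0.41 × 36.842 = 15.105; length term: −675/19 = −35.526
Tm = 81.5 + (-7.985) + 15.105 − 35.526 = 53.094 → 53.1°C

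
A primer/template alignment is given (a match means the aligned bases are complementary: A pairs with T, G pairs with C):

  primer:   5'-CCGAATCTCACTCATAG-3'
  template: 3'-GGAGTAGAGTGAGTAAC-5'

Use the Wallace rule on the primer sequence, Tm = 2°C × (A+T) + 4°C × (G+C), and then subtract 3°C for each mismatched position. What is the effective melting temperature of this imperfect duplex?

Primer base counts: A=5, T=4, G=2, C=6 → A+T=9, G+C=8
Perfect-match Tm = 2(9) + 4(8) = 18 + 32 = 50°C
Mismatches (positions where the bases are not complementary): 3 (at positions 3, 4, 16)
Effective Tm = 50 − 3×3 = 50 − 9 = 41°C

41°C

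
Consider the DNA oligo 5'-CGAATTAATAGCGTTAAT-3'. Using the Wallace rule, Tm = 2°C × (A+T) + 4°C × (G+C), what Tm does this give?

Counting bases: C=2, T=6, A=7, G=3
AT pairs contribute 13, GC pairs contribute 5.
Tm = 4·5 + 2·13 = 20 + 26 = 46°C

46°C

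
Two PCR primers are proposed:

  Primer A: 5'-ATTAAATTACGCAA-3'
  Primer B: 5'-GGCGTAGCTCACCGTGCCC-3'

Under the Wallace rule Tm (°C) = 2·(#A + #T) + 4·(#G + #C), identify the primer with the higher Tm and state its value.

Primer B, 66°C

Primer A: A+T=11, G+C=3 → Tm = 2(11)+4(3) = 34°C
Primer B: A+T=5, G+C=14 → Tm = 2(5)+4(14) = 66°C
34°C vs 66°C → primer B is higher.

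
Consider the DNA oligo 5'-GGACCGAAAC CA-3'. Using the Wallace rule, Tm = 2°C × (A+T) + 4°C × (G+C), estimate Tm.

38°C

G=3, C=4, A=5, T=0
AT pairs contribute 5, GC pairs contribute 7.
Tm = 2(5) + 4(7) = 10 + 28 = 38°C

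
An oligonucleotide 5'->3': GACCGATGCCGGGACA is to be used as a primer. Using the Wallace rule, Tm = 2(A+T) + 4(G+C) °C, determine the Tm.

54°C

Base counts: G=6, T=1, C=5, A=4
So N_AT = 5 and N_GC = 11.
Tm = 2(5) + 4(11) = 10 + 44 = 54°C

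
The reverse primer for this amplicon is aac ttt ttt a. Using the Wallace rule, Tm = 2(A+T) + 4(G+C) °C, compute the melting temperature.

22°C

C=1, G=0, A=3, T=6
So N_AT = 9 and N_GC = 1.
Tm = 4·1 + 2·9 = 4 + 18 = 22°C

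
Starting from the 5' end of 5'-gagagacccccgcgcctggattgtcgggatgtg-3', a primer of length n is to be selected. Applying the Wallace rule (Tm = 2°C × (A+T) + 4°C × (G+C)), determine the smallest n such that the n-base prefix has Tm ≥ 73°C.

First 21 bases: GAGAGACCCCCGCGCCTGGAT → Tm = 72°C (< 73°C)
First 22 bases: GAGAGACCCCCGCGCCTGGATT → Tm = 74°C (≥ 73°C)
Each additional base adds 2°C (A/T) or 4°C (G/C), so Tm is non-decreasing in n; n = 22 is the first length to reach 73°C.

n = 22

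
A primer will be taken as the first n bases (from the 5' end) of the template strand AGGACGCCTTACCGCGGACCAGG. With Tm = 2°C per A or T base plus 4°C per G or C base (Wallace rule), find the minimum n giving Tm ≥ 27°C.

First 7 bases: AGGACGC → Tm = 24°C (< 27°C)
First 8 bases: AGGACGCC → Tm = 28°C (≥ 27°C)
Each additional base adds 2°C (A/T) or 4°C (G/C), so Tm is non-decreasing in n; n = 8 is the first length to reach 27°C.

n = 8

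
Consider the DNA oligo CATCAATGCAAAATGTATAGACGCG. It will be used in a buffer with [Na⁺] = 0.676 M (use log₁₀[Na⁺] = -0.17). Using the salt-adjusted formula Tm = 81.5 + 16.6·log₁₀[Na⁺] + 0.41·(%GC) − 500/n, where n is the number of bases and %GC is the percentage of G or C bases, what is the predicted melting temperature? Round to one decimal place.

Length n = 25. Counting bases: A=10, C=5, T=5, G=5
G+C = 10, so %GC = 10/25 × 100 = 40%
Salt term: 16.6 × (-0.17) = -2.822
GC term: 0.41 × 40 = 16.4; length term: −500/25 = −20
Tm = 81.5 + (-2.822) + 16.4 − 20 = 75.078 → 75.1°C

75.1°C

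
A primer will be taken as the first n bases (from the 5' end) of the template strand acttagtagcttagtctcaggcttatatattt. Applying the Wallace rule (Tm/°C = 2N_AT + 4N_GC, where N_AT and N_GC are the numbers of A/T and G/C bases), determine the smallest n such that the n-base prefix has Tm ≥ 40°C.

First 14 bases: ACTTAGTAGCTTAG → Tm = 38°C (< 40°C)
First 15 bases: ACTTAGTAGCTTAGT → Tm = 40°C (≥ 40°C)
Since every base adds ≥2°C, Tm only increases with n, so the threshold is first crossed at n = 15.

n = 15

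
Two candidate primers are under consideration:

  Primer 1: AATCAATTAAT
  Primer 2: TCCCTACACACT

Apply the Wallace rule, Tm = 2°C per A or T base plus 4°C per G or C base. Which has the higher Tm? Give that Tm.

Primer 2, 36°C

Primer 1: A+T=10, G+C=1 → Tm = 2(10)+4(1) = 24°C
Primer 2: A+T=6, G+C=6 → Tm = 2(6)+4(6) = 36°C
24°C vs 36°C → primer 2 is higher.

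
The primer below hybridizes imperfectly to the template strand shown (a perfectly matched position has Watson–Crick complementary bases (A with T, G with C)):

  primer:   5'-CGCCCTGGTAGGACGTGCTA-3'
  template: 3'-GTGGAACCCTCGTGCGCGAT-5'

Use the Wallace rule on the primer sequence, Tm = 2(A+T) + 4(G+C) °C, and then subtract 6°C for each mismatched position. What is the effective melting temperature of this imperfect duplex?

Primer base counts: A=3, T=4, G=7, C=6 → A+T=7, G+C=13
Perfect-match Tm = 2(7) + 4(13) = 14 + 52 = 66°C
Mismatches (positions where the bases are not complementary): 5 (at positions 2, 5, 9, 12, 16)
Effective Tm = 66 − 5×6 = 66 − 30 = 36°C

36°C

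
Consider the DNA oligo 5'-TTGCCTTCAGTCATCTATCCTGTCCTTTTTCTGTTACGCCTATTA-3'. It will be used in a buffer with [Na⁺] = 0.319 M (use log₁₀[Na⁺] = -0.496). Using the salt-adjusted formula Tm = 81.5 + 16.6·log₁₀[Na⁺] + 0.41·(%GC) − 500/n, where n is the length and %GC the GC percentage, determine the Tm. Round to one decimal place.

78.6°C

Length n = 45. Base counts: G=5, T=21, A=6, C=13
G+C = 18, so %GC = 18/45 × 100 = 40%
Salt term: 16.6 × (-0.496) = -8.234
GC term: 0.41 × 40 = 16.4; length term: −500/45 = −11.111
Tm = 81.5 + (-8.234) + 16.4 − 11.111 = 78.555 → 78.6°C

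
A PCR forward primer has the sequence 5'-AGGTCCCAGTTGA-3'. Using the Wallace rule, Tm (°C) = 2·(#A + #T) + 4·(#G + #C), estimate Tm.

40°C

Scanning the sequence gives C=3, G=4, A=3, T=3.
So N_AT = 6 and N_GC = 7.
Tm = 2×6 + 4×7 = 40°C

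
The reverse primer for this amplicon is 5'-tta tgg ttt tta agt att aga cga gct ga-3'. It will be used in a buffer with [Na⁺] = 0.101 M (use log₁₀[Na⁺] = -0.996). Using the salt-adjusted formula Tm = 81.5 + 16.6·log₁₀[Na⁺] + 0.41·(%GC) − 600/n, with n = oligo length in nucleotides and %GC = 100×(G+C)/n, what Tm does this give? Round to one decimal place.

Length n = 29. A=8, G=7, C=2, T=12
G+C = 9, so %GC = 9/29 × 100 = 31.034%
Salt term: 16.6 × (-0.996) = -16.534
GC term: 0.41 × 31.034 = 12.724; length term: −600/29 = −20.69
Tm = 81.5 + (-16.534) + 12.724 − 20.69 = 57 → 57.0°C

57.0°C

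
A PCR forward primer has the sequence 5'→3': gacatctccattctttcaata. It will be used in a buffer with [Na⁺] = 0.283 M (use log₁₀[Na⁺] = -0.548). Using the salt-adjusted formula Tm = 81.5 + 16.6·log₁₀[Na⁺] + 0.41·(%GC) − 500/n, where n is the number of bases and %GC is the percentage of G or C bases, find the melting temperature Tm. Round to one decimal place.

62.3°C

Length n = 21. Base counts: G=1, T=8, A=6, C=6
G+C = 7, so %GC = 7/21 × 100 = 33.333%
Salt term: 16.6 × (-0.548) = -9.097
GC term: 0.41 × 33.333 = 13.667; length term: −500/21 = −23.81
Tm = 81.5 + (-9.097) + 13.667 − 23.81 = 62.26 → 62.3°C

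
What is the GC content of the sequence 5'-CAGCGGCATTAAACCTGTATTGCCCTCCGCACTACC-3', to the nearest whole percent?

Scanning the sequence gives G=6, A=8, C=14, T=8.
G+C = 6 + 14 = 20 out of 36 bases
%GC = 20/36 × 100 = 55.56% ≈ 56%

56%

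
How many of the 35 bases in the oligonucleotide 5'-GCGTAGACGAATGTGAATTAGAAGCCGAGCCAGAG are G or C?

Base counts: T=5, G=12, C=6, A=12
G+C = 12 + 6 = 18

18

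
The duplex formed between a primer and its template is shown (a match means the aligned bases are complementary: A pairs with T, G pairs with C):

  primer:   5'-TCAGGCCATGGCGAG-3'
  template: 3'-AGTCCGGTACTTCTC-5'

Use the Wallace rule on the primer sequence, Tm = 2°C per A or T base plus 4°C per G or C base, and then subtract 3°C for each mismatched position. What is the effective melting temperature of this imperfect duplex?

44°C

Primer base counts: A=3, T=2, G=6, C=4 → A+T=5, G+C=10
Perfect-match Tm = 2(5) + 4(10) = 10 + 40 = 50°C
Mismatches (positions where the bases are not complementary): 2 (at positions 11, 12)
Effective Tm = 50 − 2×3 = 50 − 6 = 44°C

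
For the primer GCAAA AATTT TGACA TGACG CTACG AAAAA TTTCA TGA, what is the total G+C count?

12

Counting bases: G=6, T=10, A=16, C=6
G+C = 6 + 6 = 12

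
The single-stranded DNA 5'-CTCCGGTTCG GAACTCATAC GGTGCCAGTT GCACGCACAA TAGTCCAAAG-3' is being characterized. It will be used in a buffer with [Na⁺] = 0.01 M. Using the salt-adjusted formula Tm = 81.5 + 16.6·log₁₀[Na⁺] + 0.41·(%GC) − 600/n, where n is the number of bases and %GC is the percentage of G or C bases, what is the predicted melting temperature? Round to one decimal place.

Length n = 50. Scanning the sequence gives G=12, A=13, T=10, C=15.
G+C = 27, so %GC = 27/50 × 100 = 54%
Salt term: 16.6 × (-2) = -33.2
GC term: 0.41 × 54 = 22.14; length term: −600/50 = −12
Tm = 81.5 + (-33.2) + 22.14 − 12 = 58.44 → 58.4°C

58.4°C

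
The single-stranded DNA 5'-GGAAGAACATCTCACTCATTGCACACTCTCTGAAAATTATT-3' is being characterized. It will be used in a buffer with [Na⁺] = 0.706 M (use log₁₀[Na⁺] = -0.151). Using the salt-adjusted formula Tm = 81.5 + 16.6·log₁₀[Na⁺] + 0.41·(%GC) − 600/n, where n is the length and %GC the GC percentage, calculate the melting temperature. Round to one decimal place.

79.4°C

Length n = 41. Counting bases: G=5, C=10, T=12, A=14
G+C = 15, so %GC = 15/41 × 100 = 36.585%
Salt term: 16.6 × (-0.151) = -2.507
GC term: 0.41 × 36.585 = 15; length term: −600/41 = −14.634
Tm = 81.5 + (-2.507) + 15 − 14.634 = 79.359 → 79.4°C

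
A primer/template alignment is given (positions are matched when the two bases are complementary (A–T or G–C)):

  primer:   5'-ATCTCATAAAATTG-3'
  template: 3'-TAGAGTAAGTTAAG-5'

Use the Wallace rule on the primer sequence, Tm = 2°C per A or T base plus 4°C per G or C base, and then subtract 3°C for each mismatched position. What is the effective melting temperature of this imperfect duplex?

25°C

Primer base counts: A=6, T=5, G=1, C=2 → A+T=11, G+C=3
Perfect-match Tm = 2(11) + 4(3) = 22 + 12 = 34°C
Mismatches (positions where the bases are not complementary): 3 (at positions 8, 9, 14)
Effective Tm = 34 − 3×3 = 34 − 9 = 25°C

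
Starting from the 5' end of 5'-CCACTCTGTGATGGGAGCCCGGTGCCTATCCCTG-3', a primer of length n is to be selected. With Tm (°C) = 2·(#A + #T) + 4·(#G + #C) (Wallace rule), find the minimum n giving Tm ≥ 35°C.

First 11 bases: CCACTCTGTGA → Tm = 34°C (< 35°C)
First 12 bases: CCACTCTGTGAT → Tm = 36°C (≥ 35°C)
Since every base adds ≥2°C, Tm only increases with n, so the threshold is first crossed at n = 12.

n = 12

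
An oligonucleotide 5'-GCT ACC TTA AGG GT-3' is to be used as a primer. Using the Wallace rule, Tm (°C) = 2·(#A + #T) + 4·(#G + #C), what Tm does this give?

42°C

Scanning the sequence gives C=3, T=4, A=3, G=4.
AT pairs contribute 7, GC pairs contribute 7.
Tm = 4·7 + 2·7 = 28 + 14 = 42°C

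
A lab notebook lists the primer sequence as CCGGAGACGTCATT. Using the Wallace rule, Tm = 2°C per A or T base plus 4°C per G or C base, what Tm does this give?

44°C

Counting bases: T=3, A=3, G=4, C=4
A+T = 6, G+C = 8
Tm = 2(6) + 4(8) = 12 + 32 = 44°C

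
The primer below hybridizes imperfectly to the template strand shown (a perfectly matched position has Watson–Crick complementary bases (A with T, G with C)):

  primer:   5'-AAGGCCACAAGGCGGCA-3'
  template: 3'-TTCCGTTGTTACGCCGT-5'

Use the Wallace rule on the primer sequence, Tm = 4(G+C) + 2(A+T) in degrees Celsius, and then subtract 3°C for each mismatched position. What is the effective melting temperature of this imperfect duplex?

50°C

Primer base counts: A=6, T=0, G=6, C=5 → A+T=6, G+C=11
Perfect-match Tm = 2(6) + 4(11) = 12 + 44 = 56°C
Mismatches (positions where the bases are not complementary): 2 (at positions 6, 11)
Effective Tm = 56 − 2×3 = 56 − 6 = 50°C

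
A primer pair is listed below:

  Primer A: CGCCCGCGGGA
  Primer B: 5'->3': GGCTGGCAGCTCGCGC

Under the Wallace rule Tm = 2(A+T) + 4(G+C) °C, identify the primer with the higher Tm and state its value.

Primer B, 58°C

Primer A: A+T=1, G+C=10 → Tm = 2(1)+4(10) = 42°C
Primer B: A+T=3, G+C=13 → Tm = 2(3)+4(13) = 58°C
42°C vs 58°C → primer B is higher.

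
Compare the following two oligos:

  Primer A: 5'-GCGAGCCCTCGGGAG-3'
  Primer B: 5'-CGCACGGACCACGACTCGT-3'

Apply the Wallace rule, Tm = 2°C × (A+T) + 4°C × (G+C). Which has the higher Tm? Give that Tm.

Primer B, 64°C

Primer A: A+T=3, G+C=12 → Tm = 2(3)+4(12) = 54°C
Primer B: A+T=6, G+C=13 → Tm = 2(6)+4(13) = 64°C
54°C vs 64°C → primer B is higher.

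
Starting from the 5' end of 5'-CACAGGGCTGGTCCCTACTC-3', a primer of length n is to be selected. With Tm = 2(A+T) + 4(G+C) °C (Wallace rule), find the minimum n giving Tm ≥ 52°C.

First 14 bases: CACAGGGCTGGTCC → Tm = 48°C (< 52°C)
First 15 bases: CACAGGGCTGGTCCC → Tm = 52°C (≥ 52°C)
Each additional base adds 2°C (A/T) or 4°C (G/C), so Tm is non-decreasing in n; n = 15 is the first length to reach 52°C.

n = 15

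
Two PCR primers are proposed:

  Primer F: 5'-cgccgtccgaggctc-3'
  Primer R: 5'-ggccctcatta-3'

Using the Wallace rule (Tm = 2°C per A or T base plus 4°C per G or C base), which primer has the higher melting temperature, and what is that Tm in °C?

Primer F, 54°C

Primer F: A+T=3, G+C=12 → Tm = 2(3)+4(12) = 54°C
Primer R: A+T=5, G+C=6 → Tm = 2(5)+4(6) = 34°C
54°C vs 34°C → primer F is higher.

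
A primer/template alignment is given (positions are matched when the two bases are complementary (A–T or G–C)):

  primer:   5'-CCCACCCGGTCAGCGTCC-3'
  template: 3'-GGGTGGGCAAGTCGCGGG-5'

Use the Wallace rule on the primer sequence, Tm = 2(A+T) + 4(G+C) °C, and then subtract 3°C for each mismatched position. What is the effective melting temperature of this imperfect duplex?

58°C

Primer base counts: A=2, T=2, G=4, C=10 → A+T=4, G+C=14
Perfect-match Tm = 2(4) + 4(14) = 8 + 56 = 64°C
Mismatches (positions where the bases are not complementary): 2 (at positions 9, 16)
Effective Tm = 64 − 2×3 = 64 − 6 = 58°C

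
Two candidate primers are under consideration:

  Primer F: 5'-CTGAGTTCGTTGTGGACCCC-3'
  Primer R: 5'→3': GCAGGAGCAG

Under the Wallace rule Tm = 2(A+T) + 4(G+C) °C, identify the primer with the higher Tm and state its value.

Primer F, 64°C

Primer F: A+T=8, G+C=12 → Tm = 2(8)+4(12) = 64°C
Primer R: A+T=3, G+C=7 → Tm = 2(3)+4(7) = 34°C
64°C vs 34°C → primer F is higher.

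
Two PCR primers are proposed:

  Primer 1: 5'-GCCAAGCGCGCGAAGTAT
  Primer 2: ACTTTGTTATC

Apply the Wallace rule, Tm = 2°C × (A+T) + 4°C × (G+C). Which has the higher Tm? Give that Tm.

Primer 1, 58°C

Primer 1: A+T=7, G+C=11 → Tm = 2(7)+4(11) = 58°C
Primer 2: A+T=8, G+C=3 → Tm = 2(8)+4(3) = 28°C
58°C vs 28°C → primer 1 is higher.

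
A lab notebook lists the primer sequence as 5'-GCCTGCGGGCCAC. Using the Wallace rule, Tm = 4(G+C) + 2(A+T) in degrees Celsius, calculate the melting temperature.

48°C

A=1, G=5, T=1, C=6
AT pairs contribute 2, GC pairs contribute 11.
Tm = 4·11 + 2·2 = 44 + 4 = 48°C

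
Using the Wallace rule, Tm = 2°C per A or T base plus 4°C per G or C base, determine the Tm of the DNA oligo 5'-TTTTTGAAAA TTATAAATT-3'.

40°C

G=1, T=10, A=8, C=0
So N_AT = 18 and N_GC = 1.
Tm = 2×18 + 4×1 = 40°C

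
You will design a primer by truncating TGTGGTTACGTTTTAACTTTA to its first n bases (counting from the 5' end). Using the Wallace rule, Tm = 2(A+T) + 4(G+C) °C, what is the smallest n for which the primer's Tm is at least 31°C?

First 10 bases: TGTGGTTACG → Tm = 30°C (< 31°C)
First 11 bases: TGTGGTTACGT → Tm = 32°C (≥ 31°C)
Since every base adds ≥2°C, Tm only increases with n, so the threshold is first crossed at n = 11.

n = 11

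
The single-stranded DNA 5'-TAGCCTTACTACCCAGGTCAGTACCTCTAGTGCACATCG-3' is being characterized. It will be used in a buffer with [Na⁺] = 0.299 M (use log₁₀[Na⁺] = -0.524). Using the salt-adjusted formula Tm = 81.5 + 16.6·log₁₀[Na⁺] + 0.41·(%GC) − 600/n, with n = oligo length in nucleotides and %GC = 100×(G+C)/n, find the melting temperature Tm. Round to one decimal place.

78.4°C

Length n = 39. Scanning the sequence gives G=7, C=13, T=10, A=9.
G+C = 20, so %GC = 20/39 × 100 = 51.282%
Salt term: 16.6 × (-0.524) = -8.698
GC term: 0.41 × 51.282 = 21.026; length term: −600/39 = −15.385
Tm = 81.5 + (-8.698) + 21.026 − 15.385 = 78.443 → 78.4°C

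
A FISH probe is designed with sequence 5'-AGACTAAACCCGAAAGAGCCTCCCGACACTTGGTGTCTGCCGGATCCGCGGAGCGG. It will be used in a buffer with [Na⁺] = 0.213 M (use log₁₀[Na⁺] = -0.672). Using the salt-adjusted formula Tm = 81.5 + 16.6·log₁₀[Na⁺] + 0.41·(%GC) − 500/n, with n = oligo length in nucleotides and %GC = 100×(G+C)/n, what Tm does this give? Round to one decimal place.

Length n = 56. Scanning the sequence gives C=18, G=17, T=8, A=13.
G+C = 35, so %GC = 35/56 × 100 = 62.5%
Salt term: 16.6 × (-0.672) = -11.155
GC term: 0.41 × 62.5 = 25.625; length term: −500/56 = −8.929
Tm = 81.5 + (-11.155) + 25.625 − 8.929 = 87.041 → 87.0°C

87.0°C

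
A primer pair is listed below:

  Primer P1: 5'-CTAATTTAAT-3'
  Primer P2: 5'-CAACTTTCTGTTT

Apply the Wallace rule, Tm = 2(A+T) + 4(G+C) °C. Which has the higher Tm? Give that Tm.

Primer P2, 34°C

Primer P1: A+T=9, G+C=1 → Tm = 2(9)+4(1) = 22°C
Primer P2: A+T=9, G+C=4 → Tm = 2(9)+4(4) = 34°C
22°C vs 34°C → primer P2 is higher.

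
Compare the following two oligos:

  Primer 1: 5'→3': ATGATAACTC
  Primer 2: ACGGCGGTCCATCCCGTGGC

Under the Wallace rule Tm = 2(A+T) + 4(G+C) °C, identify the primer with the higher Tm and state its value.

Primer 2, 70°C

Primer 1: A+T=7, G+C=3 → Tm = 2(7)+4(3) = 26°C
Primer 2: A+T=5, G+C=15 → Tm = 2(5)+4(15) = 70°C
26°C vs 70°C → primer 2 is higher.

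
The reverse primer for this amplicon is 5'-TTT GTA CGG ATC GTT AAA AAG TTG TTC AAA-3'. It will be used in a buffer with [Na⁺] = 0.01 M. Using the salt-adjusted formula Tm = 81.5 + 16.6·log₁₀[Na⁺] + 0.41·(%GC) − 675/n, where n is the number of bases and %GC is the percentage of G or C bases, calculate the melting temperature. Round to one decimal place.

Length n = 30. Base counts: A=10, G=6, T=11, C=3
G+C = 9, so %GC = 9/30 × 100 = 30%
Salt term: 16.6 × (-2) = -33.2
GC term: 0.41 × 30 = 12.3; length term: −675/30 = −22.5
Tm = 81.5 + (-33.2) + 12.3 − 22.5 = 38.1 → 38.1°C

38.1°C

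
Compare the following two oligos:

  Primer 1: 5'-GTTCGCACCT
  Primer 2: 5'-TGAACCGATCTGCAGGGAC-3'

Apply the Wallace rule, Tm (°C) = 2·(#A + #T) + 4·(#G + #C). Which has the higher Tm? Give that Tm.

Primer 2, 60°C

Primer 1: A+T=4, G+C=6 → Tm = 2(4)+4(6) = 32°C
Primer 2: A+T=8, G+C=11 → Tm = 2(8)+4(11) = 60°C
32°C vs 60°C → primer 2 is higher.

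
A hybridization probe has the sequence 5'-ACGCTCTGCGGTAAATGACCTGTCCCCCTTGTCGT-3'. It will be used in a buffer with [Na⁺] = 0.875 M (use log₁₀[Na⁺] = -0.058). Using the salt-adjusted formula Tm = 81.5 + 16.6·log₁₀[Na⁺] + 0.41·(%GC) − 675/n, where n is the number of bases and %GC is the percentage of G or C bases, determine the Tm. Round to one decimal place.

Length n = 35. Counting bases: T=10, A=5, C=12, G=8
G+C = 20, so %GC = 20/35 × 100 = 57.143%
Salt term: 16.6 × (-0.058) = -0.963
GC term: 0.41 × 57.143 = 23.429; length term: −675/35 = −19.286
Tm = 81.5 + (-0.963) + 23.429 − 19.286 = 84.68 → 84.7°C

84.7°C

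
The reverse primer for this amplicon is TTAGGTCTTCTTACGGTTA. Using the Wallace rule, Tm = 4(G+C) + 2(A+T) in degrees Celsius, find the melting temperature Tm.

Counting bases: G=4, A=3, T=9, C=3
So N_AT = 12 and N_GC = 7.
Tm = 2(12) + 4(7) = 24 + 28 = 52°C

52°C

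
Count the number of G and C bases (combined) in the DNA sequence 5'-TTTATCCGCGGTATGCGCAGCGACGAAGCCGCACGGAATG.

24

Counting bases: T=7, G=13, C=11, A=9
G+C = 13 + 11 = 24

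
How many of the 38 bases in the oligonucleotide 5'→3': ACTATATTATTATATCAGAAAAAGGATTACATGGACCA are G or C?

10

Scanning the sequence gives T=11, G=5, C=5, A=17.
Total G or C: 5 + 5 = 10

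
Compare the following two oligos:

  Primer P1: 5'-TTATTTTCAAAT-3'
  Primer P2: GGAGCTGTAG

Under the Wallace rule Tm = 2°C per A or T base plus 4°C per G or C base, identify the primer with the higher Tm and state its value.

Primer P2, 32°C

Primer P1: A+T=11, G+C=1 → Tm = 2(11)+4(1) = 26°C
Primer P2: A+T=4, G+C=6 → Tm = 2(4)+4(6) = 32°C
26°C vs 32°C → primer P2 is higher.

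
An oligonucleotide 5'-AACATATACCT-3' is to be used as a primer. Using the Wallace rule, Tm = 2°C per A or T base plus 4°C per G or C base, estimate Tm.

Scanning the sequence gives A=5, T=3, G=0, C=3.
So N_AT = 8 and N_GC = 3.
Tm = 4·3 + 2·8 = 12 + 16 = 28°C

28°C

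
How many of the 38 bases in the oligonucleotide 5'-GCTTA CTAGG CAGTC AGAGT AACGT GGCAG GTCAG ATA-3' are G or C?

Counting bases: C=7, A=11, G=12, T=8
G+C = 12 + 7 = 19

19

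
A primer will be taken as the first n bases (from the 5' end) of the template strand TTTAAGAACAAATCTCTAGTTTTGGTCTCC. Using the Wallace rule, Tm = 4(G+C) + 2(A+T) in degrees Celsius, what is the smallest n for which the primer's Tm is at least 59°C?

n = 24

First 23 bases: TTTAAGAACAAATCTCTAGTTTT → Tm = 56°C (< 59°C)
First 24 bases: TTTAAGAACAAATCTCTAGTTTTG → Tm = 60°C (≥ 59°C)
Each additional base adds 2°C (A/T) or 4°C (G/C), so Tm is non-decreasing in n; n = 24 is the first length to reach 59°C.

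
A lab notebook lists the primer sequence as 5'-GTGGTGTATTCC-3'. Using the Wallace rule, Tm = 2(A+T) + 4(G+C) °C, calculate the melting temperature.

T=5, A=1, C=2, G=4
AT pairs contribute 6, GC pairs contribute 6.
Tm = 2(6) + 4(6) = 12 + 24 = 36°C

36°C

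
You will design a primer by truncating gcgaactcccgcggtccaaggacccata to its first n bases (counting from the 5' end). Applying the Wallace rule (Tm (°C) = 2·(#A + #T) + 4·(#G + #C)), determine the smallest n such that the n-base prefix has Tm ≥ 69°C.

n = 21

First 20 bases: GCGAACTCCCGCGGTCCAAG → Tm = 68°C (< 69°C)
First 21 bases: GCGAACTCCCGCGGTCCAAGG → Tm = 72°C (≥ 69°C)
Each additional base adds 2°C (A/T) or 4°C (G/C), so Tm is non-decreasing in n; n = 21 is the first length to reach 69°C.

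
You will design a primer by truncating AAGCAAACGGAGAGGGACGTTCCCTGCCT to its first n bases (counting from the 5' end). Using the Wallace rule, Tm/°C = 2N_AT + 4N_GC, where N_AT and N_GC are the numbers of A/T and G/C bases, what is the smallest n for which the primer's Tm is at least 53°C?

n = 18

First 17 bases: AAGCAAACGGAGAGGGA → Tm = 52°C (< 53°C)
First 18 bases: AAGCAAACGGAGAGGGAC → Tm = 56°C (≥ 53°C)
Since every base adds ≥2°C, Tm only increases with n, so the threshold is first crossed at n = 18.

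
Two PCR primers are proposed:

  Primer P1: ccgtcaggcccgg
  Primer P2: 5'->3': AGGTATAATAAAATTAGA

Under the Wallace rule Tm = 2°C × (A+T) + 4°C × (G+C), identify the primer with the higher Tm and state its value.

Primer P1: A+T=2, G+C=11 → Tm = 2(2)+4(11) = 48°C
Primer P2: A+T=15, G+C=3 → Tm = 2(15)+4(3) = 42°C
48°C vs 42°C → primer P1 is higher.

Primer P1, 48°C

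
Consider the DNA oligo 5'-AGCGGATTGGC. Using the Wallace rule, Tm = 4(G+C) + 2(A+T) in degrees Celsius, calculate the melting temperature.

Base counts: A=2, T=2, C=2, G=5
AT pairs contribute 4, GC pairs contribute 7.
Tm = 2(4) + 4(7) = 8 + 28 = 36°C

36°C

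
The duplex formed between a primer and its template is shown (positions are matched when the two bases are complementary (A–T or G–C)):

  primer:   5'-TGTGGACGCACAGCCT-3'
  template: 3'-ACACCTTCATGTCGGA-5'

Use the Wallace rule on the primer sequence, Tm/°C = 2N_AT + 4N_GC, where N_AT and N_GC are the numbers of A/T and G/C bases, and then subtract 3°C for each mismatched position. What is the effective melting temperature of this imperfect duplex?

Primer base counts: A=3, T=3, G=5, C=5 → A+T=6, G+C=10
Perfect-match Tm = 2(6) + 4(10) = 12 + 40 = 52°C
Mismatches (positions where the bases are not complementary): 2 (at positions 7, 9)
Effective Tm = 52 − 2×3 = 52 − 6 = 46°C

46°C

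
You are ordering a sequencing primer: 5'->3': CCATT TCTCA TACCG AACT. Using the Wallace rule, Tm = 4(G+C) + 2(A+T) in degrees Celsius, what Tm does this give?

Base counts: T=6, A=5, G=1, C=7
So N_AT = 11 and N_GC = 8.
Tm = 4·8 + 2·11 = 32 + 22 = 54°C

54°C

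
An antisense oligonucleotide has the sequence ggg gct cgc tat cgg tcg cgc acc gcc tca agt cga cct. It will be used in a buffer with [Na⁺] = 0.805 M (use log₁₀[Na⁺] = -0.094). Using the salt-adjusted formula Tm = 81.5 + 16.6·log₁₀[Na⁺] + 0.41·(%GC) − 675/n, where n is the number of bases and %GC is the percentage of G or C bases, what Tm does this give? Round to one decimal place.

91.0°C

Length n = 39. G=12, T=7, C=15, A=5
G+C = 27, so %GC = 27/39 × 100 = 69.231%
Salt term: 16.6 × (-0.094) = -1.56
GC term: 0.41 × 69.231 = 28.385; length term: −675/39 = −17.308
Tm = 81.5 + (-1.56) + 28.385 − 17.308 = 91.017 → 91.0°C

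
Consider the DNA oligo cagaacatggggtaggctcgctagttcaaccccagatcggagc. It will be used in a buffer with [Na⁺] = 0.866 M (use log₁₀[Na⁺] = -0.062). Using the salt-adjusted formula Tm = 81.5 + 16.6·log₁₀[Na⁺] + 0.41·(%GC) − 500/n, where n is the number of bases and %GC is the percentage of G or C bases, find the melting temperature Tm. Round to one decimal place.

Length n = 43. Counting bases: A=11, G=13, C=12, T=7
G+C = 25, so %GC = 25/43 × 100 = 58.14%
Salt term: 16.6 × (-0.062) = -1.029
GC term: 0.41 × 58.14 = 23.837; length term: −500/43 = −11.628
Tm = 81.5 + (-1.029) + 23.837 − 11.628 = 92.68 → 92.7°C

92.7°C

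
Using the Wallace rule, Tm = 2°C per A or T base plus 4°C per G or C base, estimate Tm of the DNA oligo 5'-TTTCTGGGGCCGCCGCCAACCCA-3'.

T=4, G=6, A=3, C=10
A+T = 7, G+C = 16
Tm = 2(7) + 4(16) = 14 + 64 = 78°C

78°C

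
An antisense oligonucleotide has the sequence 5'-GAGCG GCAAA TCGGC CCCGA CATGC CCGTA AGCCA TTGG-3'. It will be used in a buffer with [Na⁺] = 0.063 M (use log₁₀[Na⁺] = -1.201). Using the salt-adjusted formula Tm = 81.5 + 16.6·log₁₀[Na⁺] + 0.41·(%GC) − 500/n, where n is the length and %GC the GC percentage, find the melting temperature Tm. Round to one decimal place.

75.0°C

Length n = 39. G=12, T=5, A=9, C=13
G+C = 25, so %GC = 25/39 × 100 = 64.103%
Salt term: 16.6 × (-1.201) = -19.937
GC term: 0.41 × 64.103 = 26.282; length term: −500/39 = −12.821
Tm = 81.5 + (-19.937) + 26.282 − 12.821 = 75.024 → 75.0°C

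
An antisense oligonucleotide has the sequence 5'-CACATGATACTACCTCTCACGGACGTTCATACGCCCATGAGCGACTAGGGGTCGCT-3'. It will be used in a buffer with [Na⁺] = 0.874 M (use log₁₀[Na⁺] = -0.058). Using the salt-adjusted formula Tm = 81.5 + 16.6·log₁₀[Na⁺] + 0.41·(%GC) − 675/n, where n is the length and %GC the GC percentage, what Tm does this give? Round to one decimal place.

91.2°C

Length n = 56. Scanning the sequence gives C=18, T=12, A=13, G=13.
G+C = 31, so %GC = 31/56 × 100 = 55.357%
Salt term: 16.6 × (-0.058) = -0.963
GC term: 0.41 × 55.357 = 22.696; length term: −675/56 = −12.054
Tm = 81.5 + (-0.963) + 22.696 − 12.054 = 91.179 → 91.2°C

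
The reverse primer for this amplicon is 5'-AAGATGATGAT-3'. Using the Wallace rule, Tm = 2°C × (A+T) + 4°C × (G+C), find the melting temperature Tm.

Scanning the sequence gives G=3, T=3, A=5, C=0.
So N_AT = 8 and N_GC = 3.
Tm = 4·3 + 2·8 = 12 + 16 = 28°C

28°C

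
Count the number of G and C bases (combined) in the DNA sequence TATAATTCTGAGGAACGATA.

C=2, G=4, T=6, A=8
Total G or C: 4 + 2 = 6

6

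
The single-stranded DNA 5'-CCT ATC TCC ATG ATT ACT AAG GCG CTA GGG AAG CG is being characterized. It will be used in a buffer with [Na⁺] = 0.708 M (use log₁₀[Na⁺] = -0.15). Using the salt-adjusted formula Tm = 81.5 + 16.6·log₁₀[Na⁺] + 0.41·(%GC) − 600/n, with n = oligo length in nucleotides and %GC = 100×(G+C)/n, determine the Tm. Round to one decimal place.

83.0°C

Length n = 35. Counting bases: C=9, T=8, G=9, A=9
G+C = 18, so %GC = 18/35 × 100 = 51.429%
Salt term: 16.6 × (-0.15) = -2.49
GC term: 0.41 × 51.429 = 21.086; length term: −600/35 = −17.143
Tm = 81.5 + (-2.49) + 21.086 − 17.143 = 82.953 → 83.0°C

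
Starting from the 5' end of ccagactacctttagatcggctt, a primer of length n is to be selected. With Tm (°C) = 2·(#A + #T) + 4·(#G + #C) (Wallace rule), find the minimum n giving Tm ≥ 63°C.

n = 21

First 20 bases: CCAGACTACCTTTAGATCGG → Tm = 60°C (< 63°C)
First 21 bases: CCAGACTACCTTTAGATCGGC → Tm = 64°C (≥ 63°C)
Each additional base adds 2°C (A/T) or 4°C (G/C), so Tm is non-decreasing in n; n = 21 is the first length to reach 63°C.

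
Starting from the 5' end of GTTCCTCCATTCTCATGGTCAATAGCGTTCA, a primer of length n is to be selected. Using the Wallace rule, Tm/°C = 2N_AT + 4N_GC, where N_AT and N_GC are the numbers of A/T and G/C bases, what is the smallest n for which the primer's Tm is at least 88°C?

n = 30

First 29 bases: GTTCCTCCATTCTCATGGTCAATAGCGTT → Tm = 84°C (< 88°C)
First 30 bases: GTTCCTCCATTCTCATGGTCAATAGCGTTC → Tm = 88°C (≥ 88°C)
Each additional base adds 2°C (A/T) or 4°C (G/C), so Tm is non-decreasing in n; n = 30 is the first length to reach 88°C.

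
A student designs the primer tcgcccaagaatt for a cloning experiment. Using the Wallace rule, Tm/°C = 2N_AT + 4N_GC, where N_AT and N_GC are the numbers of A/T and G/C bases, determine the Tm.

38°C

Base counts: T=3, C=4, A=4, G=2
A+T = 7, G+C = 6
Tm = 2(7) + 4(6) = 14 + 24 = 38°C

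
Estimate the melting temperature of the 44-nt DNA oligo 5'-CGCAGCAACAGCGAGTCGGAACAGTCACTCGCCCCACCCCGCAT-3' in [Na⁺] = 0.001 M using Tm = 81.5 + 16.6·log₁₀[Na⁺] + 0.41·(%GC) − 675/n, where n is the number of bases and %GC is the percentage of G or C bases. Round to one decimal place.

Length n = 44. T=4, C=19, A=11, G=10
G+C = 29, so %GC = 29/44 × 100 = 65.909%
Salt term: 16.6 × (-3) = -49.8
GC term: 0.41 × 65.909 = 27.023; length term: −675/44 = −15.341
Tm = 81.5 + (-49.8) + 27.023 − 15.341 = 43.382 → 43.4°C

43.4°C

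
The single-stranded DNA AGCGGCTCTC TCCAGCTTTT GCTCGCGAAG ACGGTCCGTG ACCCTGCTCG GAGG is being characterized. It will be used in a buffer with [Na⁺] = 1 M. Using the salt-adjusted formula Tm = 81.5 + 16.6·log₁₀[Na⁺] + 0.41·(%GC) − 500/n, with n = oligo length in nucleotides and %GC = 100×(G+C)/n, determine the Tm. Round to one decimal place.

Length n = 54. Counting bases: A=7, T=12, C=18, G=17
G+C = 35, so %GC = 35/54 × 100 = 64.815%
Salt term: 16.6 × (0) = 0
GC term: 0.41 × 64.815 = 26.574; length term: −500/54 = −9.259
Tm = 81.5 + (0) + 26.574 − 9.259 = 98.815 → 98.8°C

98.8°C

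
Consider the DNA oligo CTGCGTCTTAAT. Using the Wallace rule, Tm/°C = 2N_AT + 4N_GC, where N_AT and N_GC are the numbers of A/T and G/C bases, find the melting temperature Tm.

34°C

Counting bases: A=2, C=3, G=2, T=5
AT pairs contribute 7, GC pairs contribute 5.
Tm = 2(7) + 4(5) = 14 + 20 = 34°C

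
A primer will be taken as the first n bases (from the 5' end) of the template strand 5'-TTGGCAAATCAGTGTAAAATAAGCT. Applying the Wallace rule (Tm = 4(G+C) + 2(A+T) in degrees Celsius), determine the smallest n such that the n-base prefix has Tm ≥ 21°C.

First 7 bases: TTGGCAA → Tm = 20°C (< 21°C)
First 8 bases: TTGGCAAA → Tm = 22°C (≥ 21°C)
Each additional base adds 2°C (A/T) or 4°C (G/C), so Tm is non-decreasing in n; n = 8 is the first length to reach 21°C.

n = 8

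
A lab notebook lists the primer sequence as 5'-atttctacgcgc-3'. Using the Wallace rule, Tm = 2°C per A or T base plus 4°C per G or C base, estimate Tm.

Base counts: G=2, T=4, C=4, A=2
So N_AT = 6 and N_GC = 6.
Tm = 4·6 + 2·6 = 24 + 12 = 36°C

36°C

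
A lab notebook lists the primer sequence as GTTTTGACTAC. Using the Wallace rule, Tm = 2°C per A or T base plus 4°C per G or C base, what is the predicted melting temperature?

Base counts: G=2, C=2, T=5, A=2
So N_AT = 7 and N_GC = 4.
Tm = 4·4 + 2·7 = 16 + 14 = 30°C

30°C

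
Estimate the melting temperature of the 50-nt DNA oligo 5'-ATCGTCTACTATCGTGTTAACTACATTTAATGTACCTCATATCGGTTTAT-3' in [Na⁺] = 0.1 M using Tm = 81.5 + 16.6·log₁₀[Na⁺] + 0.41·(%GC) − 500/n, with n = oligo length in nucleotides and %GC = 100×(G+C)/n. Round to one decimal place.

Length n = 50. Base counts: G=6, C=10, A=13, T=21
G+C = 16, so %GC = 16/50 × 100 = 32%
Salt term: 16.6 × (-1) = -16.6
GC term: 0.41 × 32 = 13.12; length term: −500/50 = −10
Tm = 81.5 + (-16.6) + 13.12 − 10 = 68.02 → 68.0°C

68.0°C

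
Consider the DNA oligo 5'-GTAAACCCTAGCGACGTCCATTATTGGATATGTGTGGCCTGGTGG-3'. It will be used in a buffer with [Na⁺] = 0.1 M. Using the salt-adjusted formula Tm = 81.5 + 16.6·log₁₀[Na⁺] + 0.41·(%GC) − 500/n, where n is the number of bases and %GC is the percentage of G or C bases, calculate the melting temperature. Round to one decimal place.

74.7°C

Length n = 45. Base counts: C=9, T=13, G=14, A=9
G+C = 23, so %GC = 23/45 × 100 = 51.111%
Salt term: 16.6 × (-1) = -16.6
GC term: 0.41 × 51.111 = 20.956; length term: −500/45 = −11.111
Tm = 81.5 + (-16.6) + 20.956 − 11.111 = 74.745 → 74.7°C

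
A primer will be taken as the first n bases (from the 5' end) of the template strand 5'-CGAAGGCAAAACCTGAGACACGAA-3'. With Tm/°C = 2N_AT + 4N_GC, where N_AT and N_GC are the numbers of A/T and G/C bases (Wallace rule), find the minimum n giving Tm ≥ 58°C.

n = 19

First 18 bases: CGAAGGCAAAACCTGAGA → Tm = 54°C (< 58°C)
First 19 bases: CGAAGGCAAAACCTGAGAC → Tm = 58°C (≥ 58°C)
Each additional base adds 2°C (A/T) or 4°C (G/C), so Tm is non-decreasing in n; n = 19 is the first length to reach 58°C.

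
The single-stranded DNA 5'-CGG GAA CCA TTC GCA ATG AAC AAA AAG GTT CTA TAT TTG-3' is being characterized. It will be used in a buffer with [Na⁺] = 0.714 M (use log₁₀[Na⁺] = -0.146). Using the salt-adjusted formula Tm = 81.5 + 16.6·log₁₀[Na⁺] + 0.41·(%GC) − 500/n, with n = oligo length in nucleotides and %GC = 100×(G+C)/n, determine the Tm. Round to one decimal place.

Length n = 39. Base counts: A=14, C=7, G=8, T=10
G+C = 15, so %GC = 15/39 × 100 = 38.462%
Salt term: 16.6 × (-0.146) = -2.424
GC term: 0.41 × 38.462 = 15.769; length term: −500/39 = −12.821
Tm = 81.5 + (-2.424) + 15.769 − 12.821 = 82.024 → 82.0°C

82.0°C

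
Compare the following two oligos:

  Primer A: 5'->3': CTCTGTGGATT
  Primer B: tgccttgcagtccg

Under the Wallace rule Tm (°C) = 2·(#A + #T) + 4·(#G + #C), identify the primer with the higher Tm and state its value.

Primer B, 46°C

Primer A: A+T=6, G+C=5 → Tm = 2(6)+4(5) = 32°C
Primer B: A+T=5, G+C=9 → Tm = 2(5)+4(9) = 46°C
32°C vs 46°C → primer B is higher.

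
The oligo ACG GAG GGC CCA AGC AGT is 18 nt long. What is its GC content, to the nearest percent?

67%

Counting bases: G=7, T=1, C=5, A=5
G+C = 7 + 5 = 12 out of 18 bases
%GC = 12/18 × 100 = 66.67% ≈ 67%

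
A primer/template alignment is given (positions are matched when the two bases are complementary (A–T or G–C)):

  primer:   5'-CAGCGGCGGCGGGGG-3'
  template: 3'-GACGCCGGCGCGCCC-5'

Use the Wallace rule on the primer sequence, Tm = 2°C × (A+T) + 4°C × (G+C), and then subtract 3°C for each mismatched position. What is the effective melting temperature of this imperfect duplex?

49°C

Primer base counts: A=1, T=0, G=10, C=4 → A+T=1, G+C=14
Perfect-match Tm = 2(1) + 4(14) = 2 + 56 = 58°C
Mismatches (positions where the bases are not complementary): 3 (at positions 2, 8, 12)
Effective Tm = 58 − 3×3 = 58 − 9 = 49°C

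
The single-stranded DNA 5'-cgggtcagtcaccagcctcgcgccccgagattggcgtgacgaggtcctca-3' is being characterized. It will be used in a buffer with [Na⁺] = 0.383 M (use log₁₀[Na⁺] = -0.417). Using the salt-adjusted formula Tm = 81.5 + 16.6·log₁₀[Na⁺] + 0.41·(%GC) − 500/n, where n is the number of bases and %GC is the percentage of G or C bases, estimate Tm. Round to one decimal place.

Length n = 50. Scanning the sequence gives G=16, A=8, C=18, T=8.
G+C = 34, so %GC = 34/50 × 100 = 68%
Salt term: 16.6 × (-0.417) = -6.922
GC term: 0.41 × 68 = 27.88; length term: −500/50 = −10
Tm = 81.5 + (-6.922) + 27.88 − 10 = 92.458 → 92.5°C

92.5°C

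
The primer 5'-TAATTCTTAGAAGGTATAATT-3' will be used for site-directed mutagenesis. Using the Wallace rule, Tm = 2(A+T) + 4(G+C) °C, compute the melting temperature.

50°C

Scanning the sequence gives C=1, G=3, A=8, T=9.
A+T = 17, G+C = 4
Tm = 4·4 + 2·17 = 16 + 34 = 50°C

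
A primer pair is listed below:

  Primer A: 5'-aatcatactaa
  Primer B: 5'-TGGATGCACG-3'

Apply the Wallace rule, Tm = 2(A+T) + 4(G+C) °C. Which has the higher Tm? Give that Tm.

Primer B, 32°C

Primer A: A+T=9, G+C=2 → Tm = 2(9)+4(2) = 26°C
Primer B: A+T=4, G+C=6 → Tm = 2(4)+4(6) = 32°C
26°C vs 32°C → primer B is higher.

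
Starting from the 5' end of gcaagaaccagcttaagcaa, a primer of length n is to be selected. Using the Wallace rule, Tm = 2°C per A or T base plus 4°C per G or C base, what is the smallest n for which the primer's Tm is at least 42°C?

First 13 bases: GCAAGAACCAGCT → Tm = 40°C (< 42°C)
First 14 bases: GCAAGAACCAGCTT → Tm = 42°C (≥ 42°C)
Since every base adds ≥2°C, Tm only increases with n, so the threshold is first crossed at n = 14.

n = 14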